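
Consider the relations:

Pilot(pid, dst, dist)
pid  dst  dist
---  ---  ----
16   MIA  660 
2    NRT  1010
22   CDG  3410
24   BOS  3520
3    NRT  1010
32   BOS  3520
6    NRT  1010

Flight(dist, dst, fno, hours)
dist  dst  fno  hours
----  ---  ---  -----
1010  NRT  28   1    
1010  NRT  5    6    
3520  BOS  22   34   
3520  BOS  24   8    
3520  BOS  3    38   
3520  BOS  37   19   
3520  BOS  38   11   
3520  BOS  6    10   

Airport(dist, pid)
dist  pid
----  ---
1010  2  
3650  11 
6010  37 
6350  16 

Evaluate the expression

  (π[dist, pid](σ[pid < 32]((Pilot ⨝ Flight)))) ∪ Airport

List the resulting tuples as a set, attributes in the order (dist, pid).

{(1010, 2), (1010, 3), (1010, 6), (3520, 24), (3650, 11), (6010, 37), (6350, 16)}

Joining Pilot and Flight on dst, dist yields {(2, NRT, 1010, 28, 1), (2, NRT, 1010, 5, 6), (24, BOS, 3520, 22, 34), (24, BOS, 3520, 24, 8), (24, BOS, 3520, 3, 38), (24, BOS, 3520, 37, 19), (24, BOS, 3520, 38, 11), (24, BOS, 3520, 6, 10), (3, NRT, 1010, 28, 1), (3, NRT, 1010, 5, 6), (32, BOS, 3520, 22, 34), (32, BOS, 3520, 24, 8), (32, BOS, 3520, 3, 38), (32, BOS, 3520, 37, 19), (32, BOS, 3520, 38, 11), (32, BOS, 3520, 6, 10), (6, NRT, 1010, 28, 1), (6, NRT, 1010, 5, 6)}.
Filtering on pid < 32 leaves {(2, NRT, 1010, 28, 1), (2, NRT, 1010, 5, 6), (24, BOS, 3520, 22, 34), (24, BOS, 3520, 24, 8), (24, BOS, 3520, 3, 38), (24, BOS, 3520, 37, 19), (24, BOS, 3520, 38, 11), (24, BOS, 3520, 6, 10), (3, NRT, 1010, 28, 1), (3, NRT, 1010, 5, 6), (6, NRT, 1010, 28, 1), (6, NRT, 1010, 5, 6)}.
π[dist, pid]: project onto (dist, pid) (8 duplicate(s) eliminated) → {(1010, 2), (1010, 3), (1010, 6), (3520, 24)}
Taking the union: {(1010, 2), (1010, 3), (1010, 6), (3520, 24), (3650, 11), (6010, 37), (6350, 16)}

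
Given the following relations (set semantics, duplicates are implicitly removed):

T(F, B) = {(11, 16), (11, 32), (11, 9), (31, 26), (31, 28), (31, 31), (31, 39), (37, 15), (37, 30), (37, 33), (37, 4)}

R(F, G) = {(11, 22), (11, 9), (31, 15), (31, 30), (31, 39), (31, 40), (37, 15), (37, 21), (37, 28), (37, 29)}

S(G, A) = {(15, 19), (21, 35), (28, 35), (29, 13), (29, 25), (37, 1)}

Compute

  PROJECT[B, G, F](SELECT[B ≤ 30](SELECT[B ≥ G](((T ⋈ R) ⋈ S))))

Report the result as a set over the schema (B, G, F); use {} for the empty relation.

Natural join on F: {(11, 16, 22), (11, 16, 9), (11, 32, 22), (11, 32, 9), (11, 9, 22), (11, 9, 9), (31, 26, 15), (31, 26, 30), (31, 26, 39), (31, 26, 40), (31, 28, 15), (31, 28, 30), (31, 28, 39), (31, 28, 40), (31, 31, 15), (31, 31, 30), (31, 31, 39), (31, 31, 40), (31, 39, 15), (31, 39, 30), (31, 39, 39), (31, 39, 40), (37, 15, 15), (37, 15, 21), (37, 15, 28), (37, 15, 29), (37, 30, 15), (37, 30, 21), (37, 30, 28), (37, 30, 29), (37, 33, 15), (37, 33, 21), (37, 33, 28), (37, 33, 29), (37, 4, 15), (37, 4, 21), (37, 4, 28), (37, 4, 29)}
Natural join on G: {(31, 26, 15, 19), (31, 28, 15, 19), (31, 31, 15, 19), (31, 39, 15, 19), (37, 15, 15, 19), (37, 15, 21, 35), (37, 15, 28, 35), (37, 15, 29, 13), (37, 15, 29, 25), (37, 30, 15, 19), (37, 30, 21, 35), (37, 30, 28, 35), (37, 30, 29, 13), (37, 30, 29, 25), (37, 33, 15, 19), (37, 33, 21, 35), (37, 33, 28, 35), (37, 33, 29, 13), (37, 33, 29, 25), (37, 4, 15, 19), (37, 4, 21, 35), (37, 4, 28, 35), (37, 4, 29, 13), (37, 4, 29, 25)}
Filtering on B ≥ G leaves {(31, 26, 15, 19), (31, 28, 15, 19), (31, 31, 15, 19), (31, 39, 15, 19), (37, 15, 15, 19), (37, 30, 15, 19), (37, 30, 21, 35), (37, 30, 28, 35), (37, 30, 29, 13), (37, 30, 29, 25), (37, 33, 15, 19), (37, 33, 21, 35), (37, 33, 28, 35), (37, 33, 29, 13), (37, 33, 29, 25)}.
Filtering on B ≤ 30 leaves {(31, 26, 15, 19), (31, 28, 15, 19), (37, 15, 15, 19), (37, 30, 15, 19), (37, 30, 21, 35), (37, 30, 28, 35), (37, 30, 29, 13), (37, 30, 29, 25)}.
Keep only column(s) B, G, F (1 duplicate(s) eliminated): {(15, 15, 37), (26, 15, 31), (28, 15, 31), (30, 15, 37), (30, 21, 37), (30, 28, 37), (30, 29, 37)}

{(15, 15, 37), (26, 15, 31), (28, 15, 31), (30, 15, 37), (30, 21, 37), (30, 28, 37), (30, 29, 37)}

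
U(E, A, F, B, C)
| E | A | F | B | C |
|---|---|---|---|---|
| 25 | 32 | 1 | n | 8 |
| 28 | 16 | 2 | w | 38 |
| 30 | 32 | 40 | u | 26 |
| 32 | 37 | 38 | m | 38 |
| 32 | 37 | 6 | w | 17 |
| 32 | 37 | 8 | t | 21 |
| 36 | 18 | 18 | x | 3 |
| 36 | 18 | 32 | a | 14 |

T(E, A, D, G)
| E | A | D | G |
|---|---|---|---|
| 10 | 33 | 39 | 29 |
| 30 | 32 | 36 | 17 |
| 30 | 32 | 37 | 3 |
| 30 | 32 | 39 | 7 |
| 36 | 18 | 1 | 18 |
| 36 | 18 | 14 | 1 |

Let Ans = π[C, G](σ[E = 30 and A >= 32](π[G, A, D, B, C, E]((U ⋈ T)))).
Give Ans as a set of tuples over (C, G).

{(26, 17), (26, 3), (26, 7)}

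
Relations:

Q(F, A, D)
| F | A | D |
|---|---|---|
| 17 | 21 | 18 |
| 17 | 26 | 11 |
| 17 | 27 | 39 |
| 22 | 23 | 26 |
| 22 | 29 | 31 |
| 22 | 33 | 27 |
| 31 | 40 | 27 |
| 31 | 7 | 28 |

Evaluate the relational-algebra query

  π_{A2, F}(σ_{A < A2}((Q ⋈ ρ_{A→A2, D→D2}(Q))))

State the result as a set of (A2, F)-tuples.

{(26, 17), (27, 17), (29, 22), (33, 22), (40, 31)}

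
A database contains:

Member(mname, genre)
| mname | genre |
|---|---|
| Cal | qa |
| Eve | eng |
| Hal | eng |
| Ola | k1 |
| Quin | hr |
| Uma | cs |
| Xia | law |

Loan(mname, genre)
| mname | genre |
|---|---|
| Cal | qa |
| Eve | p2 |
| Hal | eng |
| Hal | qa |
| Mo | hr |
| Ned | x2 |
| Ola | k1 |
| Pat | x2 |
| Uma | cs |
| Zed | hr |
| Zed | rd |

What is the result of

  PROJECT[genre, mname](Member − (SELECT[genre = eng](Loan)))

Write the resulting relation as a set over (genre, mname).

Filtering on genre = eng leaves {(Hal, eng)}.
Set difference of the two operands is {(Cal, qa), (Eve, eng), (Ola, k1), (Quin, hr), (Uma, cs), (Xia, law)}.
π_{genre, mname} gives {(cs, Uma), (eng, Eve), (hr, Quin), (k1, Ola), (law, Xia), (qa, Cal)}.

{(cs, Uma), (eng, Eve), (hr, Quin), (k1, Ola), (law, Xia), (qa, Cal)}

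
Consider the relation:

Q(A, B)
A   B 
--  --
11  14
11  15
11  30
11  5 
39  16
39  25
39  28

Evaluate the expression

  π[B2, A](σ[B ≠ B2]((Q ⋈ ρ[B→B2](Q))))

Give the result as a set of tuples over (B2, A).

{(14, 11), (15, 11), (16, 39), (25, 39), (28, 39), (30, 11), (5, 11)}

ρ[B→B2]: schema becomes (A, B2); tuples unchanged.
Q ⋈ ρ[B→B2](Q) (natural join on A): {(11, 14, 14), (11, 14, 15), (11, 14, 30), (11, 14, 5), (11, 15, 14), (11, 15, 15), (11, 15, 30), (11, 15, 5), (11, 30, 14), (11, 30, 15), (11, 30, 30), (11, 30, 5), (11, 5, 14), (11, 5, 15), (11, 5, 30), (11, 5, 5), (39, 16, 16), (39, 16, 25), (39, 16, 28), (39, 25, 16), (39, 25, 25), (39, 25, 28), (39, 28, 16), (39, 28, 25), (39, 28, 28)}
Selection B ≠ B2: {(11, 14, 15), (11, 14, 30), (11, 14, 5), (11, 15, 14), (11, 15, 30), (11, 15, 5), (11, 30, 14), (11, 30, 15), (11, 30, 5), (11, 5, 14), (11, 5, 15), (11, 5, 30), (39, 16, 25), (39, 16, 28), (39, 25, 16), (39, 25, 28), (39, 28, 16), (39, 28, 25)}
π_{B2, A} gives {(14, 11), (15, 11), (16, 39), (25, 39), (28, 39), (30, 11), (5, 11)} (11 duplicate(s) eliminated).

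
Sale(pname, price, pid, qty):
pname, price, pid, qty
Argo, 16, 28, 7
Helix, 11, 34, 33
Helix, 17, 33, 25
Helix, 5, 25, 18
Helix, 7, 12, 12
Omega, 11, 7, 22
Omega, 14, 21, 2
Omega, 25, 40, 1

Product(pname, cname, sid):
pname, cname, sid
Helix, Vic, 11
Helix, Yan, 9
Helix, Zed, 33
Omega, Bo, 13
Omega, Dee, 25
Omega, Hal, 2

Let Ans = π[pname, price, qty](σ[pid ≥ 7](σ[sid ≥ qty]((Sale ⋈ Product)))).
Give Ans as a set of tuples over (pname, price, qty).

{(Helix, 11, 33), (Helix, 17, 25), (Helix, 5, 18), (Helix, 7, 12), (Omega, 11, 22), (Omega, 14, 2), (Omega, 25, 1)}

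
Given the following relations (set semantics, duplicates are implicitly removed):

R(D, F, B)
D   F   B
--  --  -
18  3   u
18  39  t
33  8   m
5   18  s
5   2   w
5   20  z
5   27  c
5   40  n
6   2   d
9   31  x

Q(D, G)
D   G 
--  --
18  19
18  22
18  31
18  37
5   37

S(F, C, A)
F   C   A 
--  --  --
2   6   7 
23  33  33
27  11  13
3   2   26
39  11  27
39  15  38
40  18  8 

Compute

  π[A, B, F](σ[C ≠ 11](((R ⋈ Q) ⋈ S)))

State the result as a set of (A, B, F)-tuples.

{(26, u, 3), (38, t, 39), (7, w, 2), (8, n, 40)}

R ⋈ Q (natural join on D): {(18, 3, u, 19), (18, 3, u, 22), (18, 3, u, 31), (18, 3, u, 37), (18, 39, t, 19), (18, 39, t, 22), (18, 39, t, 31), (18, 39, t, 37), (5, 18, s, 37), (5, 2, w, 37), (5, 20, z, 37), (5, 27, c, 37), (5, 40, n, 37)}
(R ⋈ Q) ⋈ S (natural join on F): {(18, 3, u, 19, 2, 26), (18, 3, u, 22, 2, 26), (18, 3, u, 31, 2, 26), (18, 3, u, 37, 2, 26), (18, 39, t, 19, 11, 27), (18, 39, t, 19, 15, 38), (18, 39, t, 22, 11, 27), (18, 39, t, 22, 15, 38), (18, 39, t, 31, 11, 27), (18, 39, t, 31, 15, 38), (18, 39, t, 37, 11, 27), (18, 39, t, 37, 15, 38), (5, 2, w, 37, 6, 7), (5, 27, c, 37, 11, 13), (5, 40, n, 37, 18, 8)}
σ[C ≠ 11]: keep tuples satisfying C ≠ 11 → {(18, 3, u, 19, 2, 26), (18, 3, u, 22, 2, 26), (18, 3, u, 31, 2, 26), (18, 3, u, 37, 2, 26), (18, 39, t, 19, 15, 38), (18, 39, t, 22, 15, 38), (18, 39, t, 31, 15, 38), (18, 39, t, 37, 15, 38), (5, 2, w, 37, 6, 7), (5, 40, n, 37, 18, 8)}
π_{A, B, F} gives {(26, u, 3), (38, t, 39), (7, w, 2), (8, n, 40)} (6 duplicate(s) eliminated).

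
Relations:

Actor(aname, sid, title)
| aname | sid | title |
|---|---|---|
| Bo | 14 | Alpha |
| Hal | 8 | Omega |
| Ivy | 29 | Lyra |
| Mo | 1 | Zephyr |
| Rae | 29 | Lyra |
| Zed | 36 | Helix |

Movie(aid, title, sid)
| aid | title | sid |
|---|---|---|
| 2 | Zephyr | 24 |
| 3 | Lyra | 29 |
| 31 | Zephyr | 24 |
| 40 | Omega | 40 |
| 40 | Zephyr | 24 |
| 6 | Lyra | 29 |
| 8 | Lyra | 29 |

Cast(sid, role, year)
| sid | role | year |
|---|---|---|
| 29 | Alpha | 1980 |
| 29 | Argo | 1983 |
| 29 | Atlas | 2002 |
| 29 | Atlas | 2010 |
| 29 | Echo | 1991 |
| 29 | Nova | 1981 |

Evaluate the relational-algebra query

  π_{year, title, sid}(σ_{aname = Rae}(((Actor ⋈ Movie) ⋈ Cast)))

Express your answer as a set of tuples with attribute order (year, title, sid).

{(1980, Lyra, 29), (1981, Lyra, 29), (1983, Lyra, 29), (1991, Lyra, 29), (2002, Lyra, 29), (2010, Lyra, 29)}

Joining Actor and Movie on sid, title yields {(Ivy, 29, Lyra, 3), (Ivy, 29, Lyra, 6), (Ivy, 29, Lyra, 8), (Rae, 29, Lyra, 3), (Rae, 29, Lyra, 6), (Rae, 29, Lyra, 8)}.
Joining (Actor ⋈ Movie) and Cast on sid yields {(Ivy, 29, Lyra, 3, Alpha, 1980), (Ivy, 29, Lyra, 3, Argo, 1983), (Ivy, 29, Lyra, 3, Atlas, 2002), (Ivy, 29, Lyra, 3, Atlas, 2010), (Ivy, 29, Lyra, 3, Echo, 1991), (Ivy, 29, Lyra, 3, Nova, 1981), (Ivy, 29, Lyra, 6, Alpha, 1980), (Ivy, 29, Lyra, 6, Argo, 1983), (Ivy, 29, Lyra, 6, Atlas, 2002), (Ivy, 29, Lyra, 6, Atlas, 2010), (Ivy, 29, Lyra, 6, Echo, 1991), (Ivy, 29, Lyra, 6, Nova, 1981), (Ivy, 29, Lyra, 8, Alpha, 1980), (Ivy, 29, Lyra, 8, Argo, 1983), (Ivy, 29, Lyra, 8, Atlas, 2002), (Ivy, 29, Lyra, 8, Atlas, 2010), (Ivy, 29, Lyra, 8, Echo, 1991), (Ivy, 29, Lyra, 8, Nova, 1981), (Rae, 29, Lyra, 3, Alpha, 1980), (Rae, 29, Lyra, 3, Argo, 1983), (Rae, 29, Lyra, 3, Atlas, 2002), (Rae, 29, Lyra, 3, Atlas, 2010), (Rae, 29, Lyra, 3, Echo, 1991), (Rae, 29, Lyra, 3, Nova, 1981), (Rae, 29, Lyra, 6, Alpha, 1980), (Rae, 29, Lyra, 6, Argo, 1983), (Rae, 29, Lyra, 6, Atlas, 2002), (Rae, 29, Lyra, 6, Atlas, 2010), (Rae, 29, Lyra, 6, Echo, 1991), (Rae, 29, Lyra, 6, Nova, 1981), (Rae, 29, Lyra, 8, Alpha, 1980), (Rae, 29, Lyra, 8, Argo, 1983), (Rae, 29, Lyra, 8, Atlas, 2002), (Rae, 29, Lyra, 8, Atlas, 2010), (Rae, 29, Lyra, 8, Echo, 1991), (Rae, 29, Lyra, 8, Nova, 1981)}.
σ[aname = Rae]: keep tuples satisfying aname = Rae → {(Rae, 29, Lyra, 3, Alpha, 1980), (Rae, 29, Lyra, 3, Argo, 1983), (Rae, 29, Lyra, 3, Atlas, 2002), (Rae, 29, Lyra, 3, Atlas, 2010), (Rae, 29, Lyra, 3, Echo, 1991), (Rae, 29, Lyra, 3, Nova, 1981), (Rae, 29, Lyra, 6, Alpha, 1980), (Rae, 29, Lyra, 6, Argo, 1983), (Rae, 29, Lyra, 6, Atlas, 2002), (Rae, 29, Lyra, 6, Atlas, 2010), (Rae, 29, Lyra, 6, Echo, 1991), (Rae, 29, Lyra, 6, Nova, 1981), (Rae, 29, Lyra, 8, Alpha, 1980), (Rae, 29, Lyra, 8, Argo, 1983), (Rae, 29, Lyra, 8, Atlas, 2002), (Rae, 29, Lyra, 8, Atlas, 2010), (Rae, 29, Lyra, 8, Echo, 1991), (Rae, 29, Lyra, 8, Nova, 1981)}
π_{year, title, sid} gives {(1980, Lyra, 29), (1981, Lyra, 29), (1983, Lyra, 29), (1991, Lyra, 29), (2002, Lyra, 29), (2010, Lyra, 29)} (12 duplicate(s) eliminated).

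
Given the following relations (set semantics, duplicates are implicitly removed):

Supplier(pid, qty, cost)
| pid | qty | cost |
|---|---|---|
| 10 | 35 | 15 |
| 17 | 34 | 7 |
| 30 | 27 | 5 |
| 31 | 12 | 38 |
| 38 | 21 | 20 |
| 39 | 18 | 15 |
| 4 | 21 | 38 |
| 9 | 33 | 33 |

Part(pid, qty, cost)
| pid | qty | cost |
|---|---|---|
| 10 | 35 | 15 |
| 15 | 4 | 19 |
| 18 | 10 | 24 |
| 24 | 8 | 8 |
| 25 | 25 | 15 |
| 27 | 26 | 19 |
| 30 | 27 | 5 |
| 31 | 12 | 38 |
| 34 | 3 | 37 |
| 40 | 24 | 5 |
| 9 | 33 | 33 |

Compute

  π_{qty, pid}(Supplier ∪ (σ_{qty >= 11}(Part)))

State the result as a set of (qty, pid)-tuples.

σ[qty >= 11]: keep tuples satisfying qty >= 11 → {(10, 35, 15), (25, 25, 15), (27, 26, 19), (30, 27, 5), (31, 12, 38), (40, 24, 5), (9, 33, 33)}
Set union of the two operands is {(10, 35, 15), (17, 34, 7), (25, 25, 15), (27, 26, 19), (30, 27, 5), (31, 12, 38), (38, 21, 20), (39, 18, 15), (4, 21, 38), (40, 24, 5), (9, 33, 33)}.
Keep only column(s) qty, pid: {(12, 31), (18, 39), (21, 38), (21, 4), (24, 40), (25, 25), (26, 27), (27, 30), (33, 9), (34, 17), (35, 10)}

{(12, 31), (18, 39), (21, 38), (21, 4), (24, 40), (25, 25), (26, 27), (27, 30), (33, 9), (34, 17), (35, 10)}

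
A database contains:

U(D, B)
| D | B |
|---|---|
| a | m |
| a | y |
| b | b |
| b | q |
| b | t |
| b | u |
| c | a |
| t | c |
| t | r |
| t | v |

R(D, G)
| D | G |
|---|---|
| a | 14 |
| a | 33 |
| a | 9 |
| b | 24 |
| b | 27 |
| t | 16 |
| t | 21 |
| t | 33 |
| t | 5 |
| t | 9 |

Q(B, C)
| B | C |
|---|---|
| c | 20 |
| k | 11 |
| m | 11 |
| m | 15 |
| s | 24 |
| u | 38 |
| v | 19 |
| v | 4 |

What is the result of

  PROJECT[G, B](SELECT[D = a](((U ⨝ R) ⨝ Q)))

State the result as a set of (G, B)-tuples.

U ⋈ R (natural join on D): {(a, m, 14), (a, m, 33), (a, m, 9), (a, y, 14), (a, y, 33), (a, y, 9), (b, b, 24), (b, b, 27), (b, q, 24), (b, q, 27), (b, t, 24), (b, t, 27), (b, u, 24), (b, u, 27), (t, c, 16), (t, c, 21), (t, c, 33), (t, c, 5), (t, c, 9), (t, r, 16), (t, r, 21), (t, r, 33), (t, r, 5), (t, r, 9), (t, v, 16), (t, v, 21), (t, v, 33), (t, v, 5), (t, v, 9)}
(U ⨝ R) ⋈ Q (natural join on B): {(a, m, 14, 11), (a, m, 14, 15), (a, m, 33, 11), (a, m, 33, 15), (a, m, 9, 11), (a, m, 9, 15), (b, u, 24, 38), (b, u, 27, 38), (t, c, 16, 20), (t, c, 21, 20), (t, c, 33, 20), (t, c, 5, 20), (t, c, 9, 20), (t, v, 16, 19), (t, v, 16, 4), (t, v, 21, 19), (t, v, 21, 4), (t, v, 33, 19), (t, v, 33, 4), (t, v, 5, 19), (t, v, 5, 4), (t, v, 9, 19), (t, v, 9, 4)}
σ[D = a]: keep tuples satisfying D = a → {(a, m, 14, 11), (a, m, 14, 15), (a, m, 33, 11), (a, m, 33, 15), (a, m, 9, 11), (a, m, 9, 15)}
Keep only column(s) G, B (3 duplicate(s) eliminated): {(14, m), (33, m), (9, m)}

{(14, m), (33, m), (9, m)}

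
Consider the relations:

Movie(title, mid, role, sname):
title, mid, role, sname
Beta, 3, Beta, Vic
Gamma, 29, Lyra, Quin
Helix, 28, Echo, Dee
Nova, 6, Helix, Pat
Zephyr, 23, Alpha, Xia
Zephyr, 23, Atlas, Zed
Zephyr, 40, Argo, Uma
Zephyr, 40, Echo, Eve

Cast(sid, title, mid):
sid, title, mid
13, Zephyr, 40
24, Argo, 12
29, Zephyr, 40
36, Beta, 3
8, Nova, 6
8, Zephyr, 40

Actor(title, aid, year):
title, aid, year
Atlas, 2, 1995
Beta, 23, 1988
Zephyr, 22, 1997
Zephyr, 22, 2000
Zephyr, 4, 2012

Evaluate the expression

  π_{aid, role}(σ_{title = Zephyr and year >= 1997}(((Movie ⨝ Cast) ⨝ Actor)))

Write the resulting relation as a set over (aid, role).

{(22, Argo), (22, Echo), (4, Argo), (4, Echo)}

Natural join on title, mid: {(Beta, 3, Beta, Vic, 36), (Nova, 6, Helix, Pat, 8), (Zephyr, 40, Argo, Uma, 13), (Zephyr, 40, Argo, Uma, 29), (Zephyr, 40, Argo, Uma, 8), (Zephyr, 40, Echo, Eve, 13), (Zephyr, 40, Echo, Eve, 29), (Zephyr, 40, Echo, Eve, 8)}
Natural join on title: {(Beta, 3, Beta, Vic, 36, 23, 1988), (Zephyr, 40, Argo, Uma, 13, 22, 1997), (Zephyr, 40, Argo, Uma, 13, 22, 2000), (Zephyr, 40, Argo, Uma, 13, 4, 2012), (Zephyr, 40, Argo, Uma, 29, 22, 1997), (Zephyr, 40, Argo, Uma, 29, 22, 2000), (Zephyr, 40, Argo, Uma, 29, 4, 2012), (Zephyr, 40, Argo, Uma, 8, 22, 1997), (Zephyr, 40, Argo, Uma, 8, 22, 2000), (Zephyr, 40, Argo, Uma, 8, 4, 2012), (Zephyr, 40, Echo, Eve, 13, 22, 1997), (Zephyr, 40, Echo, Eve, 13, 22, 2000), (Zephyr, 40, Echo, Eve, 13, 4, 2012), (Zephyr, 40, Echo, Eve, 29, 22, 1997), (Zephyr, 40, Echo, Eve, 29, 22, 2000), (Zephyr, 40, Echo, Eve, 29, 4, 2012), (Zephyr, 40, Echo, Eve, 8, 22, 1997), (Zephyr, 40, Echo, Eve, 8, 22, 2000), (Zephyr, 40, Echo, Eve, 8, 4, 2012)}
σ[title = Zephyr and year >= 1997]: keep tuples satisfying title = Zephyr and year >= 1997 → {(Zephyr, 40, Argo, Uma, 13, 22, 1997), (Zephyr, 40, Argo, Uma, 13, 22, 2000), (Zephyr, 40, Argo, Uma, 13, 4, 2012), (Zephyr, 40, Argo, Uma, 29, 22, 1997), (Zephyr, 40, Argo, Uma, 29, 22, 2000), (Zephyr, 40, Argo, Uma, 29, 4, 2012), (Zephyr, 40, Argo, Uma, 8, 22, 1997), (Zephyr, 40, Argo, Uma, 8, 22, 2000), (Zephyr, 40, Argo, Uma, 8, 4, 2012), (Zephyr, 40, Echo, Eve, 13, 22, 1997), (Zephyr, 40, Echo, Eve, 13, 22, 2000), (Zephyr, 40, Echo, Eve, 13, 4, 2012), (Zephyr, 40, Echo, Eve, 29, 22, 1997), (Zephyr, 40, Echo, Eve, 29, 22, 2000), (Zephyr, 40, Echo, Eve, 29, 4, 2012), (Zephyr, 40, Echo, Eve, 8, 22, 1997), (Zephyr, 40, Echo, Eve, 8, 22, 2000), (Zephyr, 40, Echo, Eve, 8, 4, 2012)}
Projecting to aid, role (14 duplicate(s) eliminated): {(22, Argo), (22, Echo), (4, Argo), (4, Echo)}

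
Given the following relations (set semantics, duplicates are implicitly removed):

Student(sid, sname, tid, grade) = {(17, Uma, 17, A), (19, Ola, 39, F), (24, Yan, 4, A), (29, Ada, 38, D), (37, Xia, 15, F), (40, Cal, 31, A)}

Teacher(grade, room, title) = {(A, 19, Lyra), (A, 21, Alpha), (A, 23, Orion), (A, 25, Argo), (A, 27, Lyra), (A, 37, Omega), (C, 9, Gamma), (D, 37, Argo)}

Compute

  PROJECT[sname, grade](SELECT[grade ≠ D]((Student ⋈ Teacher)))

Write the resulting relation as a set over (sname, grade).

{(Cal, A), (Uma, A), (Yan, A)}

Joining Student and Teacher on grade yields {(17, Uma, 17, A, 19, Lyra), (17, Uma, 17, A, 21, Alpha), (17, Uma, 17, A, 23, Orion), (17, Uma, 17, A, 25, Argo), (17, Uma, 17, A, 27, Lyra), (17, Uma, 17, A, 37, Omega), (24, Yan, 4, A, 19, Lyra), (24, Yan, 4, A, 21, Alpha), (24, Yan, 4, A, 23, Orion), (24, Yan, 4, A, 25, Argo), (24, Yan, 4, A, 27, Lyra), (24, Yan, 4, A, 37, Omega), (29, Ada, 38, D, 37, Argo), (40, Cal, 31, A, 19, Lyra), (40, Cal, 31, A, 21, Alpha), (40, Cal, 31, A, 23, Orion), (40, Cal, 31, A, 25, Argo), (40, Cal, 31, A, 27, Lyra), (40, Cal, 31, A, 37, Omega)}.
σ[grade ≠ D]: keep tuples satisfying grade ≠ D → {(17, Uma, 17, A, 19, Lyra), (17, Uma, 17, A, 21, Alpha), (17, Uma, 17, A, 23, Orion), (17, Uma, 17, A, 25, Argo), (17, Uma, 17, A, 27, Lyra), (17, Uma, 17, A, 37, Omega), (24, Yan, 4, A, 19, Lyra), (24, Yan, 4, A, 21, Alpha), (24, Yan, 4, A, 23, Orion), (24, Yan, 4, A, 25, Argo), (24, Yan, 4, A, 27, Lyra), (24, Yan, 4, A, 37, Omega), (40, Cal, 31, A, 19, Lyra), (40, Cal, 31, A, 21, Alpha), (40, Cal, 31, A, 23, Orion), (40, Cal, 31, A, 25, Argo), (40, Cal, 31, A, 27, Lyra), (40, Cal, 31, A, 37, Omega)}
π[sname, grade]: project onto (sname, grade) (15 duplicate(s) eliminated) → {(Cal, A), (Uma, A), (Yan, A)}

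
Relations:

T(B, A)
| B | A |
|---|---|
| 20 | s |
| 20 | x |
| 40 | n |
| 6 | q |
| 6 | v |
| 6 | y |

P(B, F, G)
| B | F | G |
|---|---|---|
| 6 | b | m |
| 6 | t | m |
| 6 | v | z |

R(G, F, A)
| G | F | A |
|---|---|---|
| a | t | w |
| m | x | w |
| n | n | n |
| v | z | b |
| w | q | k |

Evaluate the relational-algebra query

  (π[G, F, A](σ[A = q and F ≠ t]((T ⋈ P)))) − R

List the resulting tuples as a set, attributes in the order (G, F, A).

T ⋈ P (natural join on B): {(6, q, b, m), (6, q, t, m), (6, q, v, z), (6, v, b, m), (6, v, t, m), (6, v, v, z), (6, y, b, m), (6, y, t, m), (6, y, v, z)}
σ[A = q and F ≠ t]: keep tuples satisfying A = q and F ≠ t → {(6, q, b, m), (6, q, v, z)}
Keep only column(s) G, F, A: {(m, b, q), (z, v, q)}
Difference: {(m, b, q), (z, v, q)} with {(a, t, w), (m, x, w), (n, n, n), (v, z, b), (w, q, k)} → {(m, b, q), (z, v, q)}

{(m, b, q), (z, v, q)}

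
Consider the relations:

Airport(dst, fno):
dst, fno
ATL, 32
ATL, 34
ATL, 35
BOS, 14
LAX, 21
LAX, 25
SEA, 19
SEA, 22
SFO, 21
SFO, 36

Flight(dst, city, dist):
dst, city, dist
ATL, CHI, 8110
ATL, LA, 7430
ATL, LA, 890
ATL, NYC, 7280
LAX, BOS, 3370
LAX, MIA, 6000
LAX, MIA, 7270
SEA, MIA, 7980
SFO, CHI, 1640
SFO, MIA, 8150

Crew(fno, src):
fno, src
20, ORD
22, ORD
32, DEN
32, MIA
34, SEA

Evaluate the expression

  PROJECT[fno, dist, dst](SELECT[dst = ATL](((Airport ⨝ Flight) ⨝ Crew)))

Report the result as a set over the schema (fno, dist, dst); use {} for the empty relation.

Airport ⋈ Flight (natural join on dst): {(ATL, 32, CHI, 8110), (ATL, 32, LA, 7430), (ATL, 32, LA, 890), (ATL, 32, NYC, 7280), (ATL, 34, CHI, 8110), (ATL, 34, LA, 7430), (ATL, 34, LA, 890), (ATL, 34, NYC, 7280), (ATL, 35, CHI, 8110), (ATL, 35, LA, 7430), (ATL, 35, LA, 890), (ATL, 35, NYC, 7280), (LAX, 21, BOS, 3370), (LAX, 21, MIA, 6000), (LAX, 21, MIA, 7270), (LAX, 25, BOS, 3370), (LAX, 25, MIA, 6000), (LAX, 25, MIA, 7270), (SEA, 19, MIA, 7980), (SEA, 22, MIA, 7980), (SFO, 21, CHI, 1640), (SFO, 21, MIA, 8150), (SFO, 36, CHI, 1640), (SFO, 36, MIA, 8150)}
(Airport ⨝ Flight) ⋈ Crew (natural join on fno): {(ATL, 32, CHI, 8110, DEN), (ATL, 32, CHI, 8110, MIA), (ATL, 32, LA, 7430, DEN), (ATL, 32, LA, 7430, MIA), (ATL, 32, LA, 890, DEN), (ATL, 32, LA, 890, MIA), (ATL, 32, NYC, 7280, DEN), (ATL, 32, NYC, 7280, MIA), (ATL, 34, CHI, 8110, SEA), (ATL, 34, LA, 7430, SEA), (ATL, 34, LA, 890, SEA), (ATL, 34, NYC, 7280, SEA), (SEA, 22, MIA, 7980, ORD)}
Apply σ_{dst = ATL}; surviving tuples: {(ATL, 32, CHI, 8110, DEN), (ATL, 32, CHI, 8110, MIA), (ATL, 32, LA, 7430, DEN), (ATL, 32, LA, 7430, MIA), (ATL, 32, LA, 890, DEN), (ATL, 32, LA, 890, MIA), (ATL, 32, NYC, 7280, DEN), (ATL, 32, NYC, 7280, MIA), (ATL, 34, CHI, 8110, SEA), (ATL, 34, LA, 7430, SEA), (ATL, 34, LA, 890, SEA), (ATL, 34, NYC, 7280, SEA)}
π[fno, dist, dst]: project onto (fno, dist, dst) (4 duplicate(s) eliminated) → {(32, 7280, ATL), (32, 7430, ATL), (32, 8110, ATL), (32, 890, ATL), (34, 7280, ATL), (34, 7430, ATL), (34, 8110, ATL), (34, 890, ATL)}

{(32, 7280, ATL), (32, 7430, ATL), (32, 8110, ATL), (32, 890, ATL), (34, 7280, ATL), (34, 7430, ATL), (34, 8110, ATL), (34, 890, ATL)}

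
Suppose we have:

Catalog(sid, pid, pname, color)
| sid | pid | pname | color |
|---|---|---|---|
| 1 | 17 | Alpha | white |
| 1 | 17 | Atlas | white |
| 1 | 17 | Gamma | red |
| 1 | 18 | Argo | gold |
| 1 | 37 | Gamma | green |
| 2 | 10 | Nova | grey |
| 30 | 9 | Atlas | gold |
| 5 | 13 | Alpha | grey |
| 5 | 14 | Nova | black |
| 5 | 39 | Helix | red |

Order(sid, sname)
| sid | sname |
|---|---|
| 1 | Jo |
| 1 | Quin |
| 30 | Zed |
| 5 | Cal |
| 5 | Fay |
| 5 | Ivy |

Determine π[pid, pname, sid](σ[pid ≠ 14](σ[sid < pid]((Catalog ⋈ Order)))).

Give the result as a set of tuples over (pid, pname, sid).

{(13, Alpha, 5), (17, Alpha, 1), (17, Atlas, 1), (17, Gamma, 1), (18, Argo, 1), (37, Gamma, 1), (39, Helix, 5)}

Catalog ⋈ Order (natural join on sid): {(1, 17, Alpha, white, Jo), (1, 17, Alpha, white, Quin), (1, 17, Atlas, white, Jo), (1, 17, Atlas, white, Quin), (1, 17, Gamma, red, Jo), (1, 17, Gamma, red, Quin), (1, 18, Argo, gold, Jo), (1, 18, Argo, gold, Quin), (1, 37, Gamma, green, Jo), (1, 37, Gamma, green, Quin), (30, 9, Atlas, gold, Zed), (5, 13, Alpha, grey, Cal), (5, 13, Alpha, grey, Fay), (5, 13, Alpha, grey, Ivy), (5, 14, Nova, black, Cal), (5, 14, Nova, black, Fay), (5, 14, Nova, black, Ivy), (5, 39, Helix, red, Cal), (5, 39, Helix, red, Fay), (5, 39, Helix, red, Ivy)}
Apply σ_{sid < pid}; surviving tuples: {(1, 17, Alpha, white, Jo), (1, 17, Alpha, white, Quin), (1, 17, Atlas, white, Jo), (1, 17, Atlas, white, Quin), (1, 17, Gamma, red, Jo), (1, 17, Gamma, red, Quin), (1, 18, Argo, gold, Jo), (1, 18, Argo, gold, Quin), (1, 37, Gamma, green, Jo), (1, 37, Gamma, green, Quin), (5, 13, Alpha, grey, Cal), (5, 13, Alpha, grey, Fay), (5, 13, Alpha, grey, Ivy), (5, 14, Nova, black, Cal), (5, 14, Nova, black, Fay), (5, 14, Nova, black, Ivy), (5, 39, Helix, red, Cal), (5, 39, Helix, red, Fay), (5, 39, Helix, red, Ivy)}
Apply σ_{pid ≠ 14}; surviving tuples: {(1, 17, Alpha, white, Jo), (1, 17, Alpha, white, Quin), (1, 17, Atlas, white, Jo), (1, 17, Atlas, white, Quin), (1, 17, Gamma, red, Jo), (1, 17, Gamma, red, Quin), (1, 18, Argo, gold, Jo), (1, 18, Argo, gold, Quin), (1, 37, Gamma, green, Jo), (1, 37, Gamma, green, Quin), (5, 13, Alpha, grey, Cal), (5, 13, Alpha, grey, Fay), (5, 13, Alpha, grey, Ivy), (5, 39, Helix, red, Cal), (5, 39, Helix, red, Fay), (5, 39, Helix, red, Ivy)}
Keep only column(s) pid, pname, sid (9 duplicate(s) eliminated): {(13, Alpha, 5), (17, Alpha, 1), (17, Atlas, 1), (17, Gamma, 1), (18, Argo, 1), (37, Gamma, 1), (39, Helix, 5)}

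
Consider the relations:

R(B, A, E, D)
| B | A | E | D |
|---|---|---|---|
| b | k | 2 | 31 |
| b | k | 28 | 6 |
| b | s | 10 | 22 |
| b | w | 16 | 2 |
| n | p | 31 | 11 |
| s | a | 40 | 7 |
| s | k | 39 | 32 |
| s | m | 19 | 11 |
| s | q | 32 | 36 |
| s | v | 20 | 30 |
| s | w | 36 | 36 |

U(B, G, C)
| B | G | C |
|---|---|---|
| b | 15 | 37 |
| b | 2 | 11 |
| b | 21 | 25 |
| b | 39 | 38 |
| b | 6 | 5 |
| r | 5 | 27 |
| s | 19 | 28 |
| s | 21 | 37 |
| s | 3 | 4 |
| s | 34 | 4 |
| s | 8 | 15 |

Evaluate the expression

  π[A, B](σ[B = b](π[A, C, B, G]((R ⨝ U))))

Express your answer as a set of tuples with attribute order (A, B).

{(k, b), (s, b), (w, b)}

R ⋈ U (natural join on B): {(b, k, 2, 31, 15, 37), (b, k, 2, 31, 2, 11), (b, k, 2, 31, 21, 25), (b, k, 2, 31, 39, 38), (b, k, 2, 31, 6, 5), (b, k, 28, 6, 15, 37), (b, k, 28, 6, 2, 11), (b, k, 28, 6, 21, 25), (b, k, 28, 6, 39, 38), (b, k, 28, 6, 6, 5), (b, s, 10, 22, 15, 37), (b, s, 10, 22, 2, 11), (b, s, 10, 22, 21, 25), (b, s, 10, 22, 39, 38), (b, s, 10, 22, 6, 5), (b, w, 16, 2, 15, 37), (b, w, 16, 2, 2, 11), (b, w, 16, 2, 21, 25), (b, w, 16, 2, 39, 38), (b, w, 16, 2, 6, 5), (s, a, 40, 7, 19, 28), (s, a, 40, 7, 21, 37), (s, a, 40, 7, 3, 4), (s, a, 40, 7, 34, 4), (s, a, 40, 7, 8, 15), (s, k, 39, 32, 19, 28), (s, k, 39, 32, 21, 37), (s, k, 39, 32, 3, 4), (s, k, 39, 32, 34, 4), (s, k, 39, 32, 8, 15), (s, m, 19, 11, 19, 28), (s, m, 19, 11, 21, 37), (s, m, 19, 11, 3, 4), (s, m, 19, 11, 34, 4), (s, m, 19, 11, 8, 15), (s, q, 32, 36, 19, 28), (s, q, 32, 36, 21, 37), (s, q, 32, 36, 3, 4), (s, q, 32, 36, 34, 4), (s, q, 32, 36, 8, 15), (s, v, 20, 30, 19, 28), (s, v, 20, 30, 21, 37), (s, v, 20, 30, 3, 4), (s, v, 20, 30, 34, 4), (s, v, 20, 30, 8, 15), (s, w, 36, 36, 19, 28), (s, w, 36, 36, 21, 37), (s, w, 36, 36, 3, 4), (s, w, 36, 36, 34, 4), (s, w, 36, 36, 8, 15)}
Projecting to A, C, B, G (5 duplicate(s) eliminated): {(a, 15, s, 8), (a, 28, s, 19), (a, 37, s, 21), (a, 4, s, 3), (a, 4, s, 34), (k, 11, b, 2), (k, 15, s, 8), (k, 25, b, 21), (k, 28, s, 19), (k, 37, b, 15), (k, 37, s, 21), (k, 38, b, 39), (k, 4, s, 3), (k, 4, s, 34), (k, 5, b, 6), (m, 15, s, 8), (m, 28, s, 19), (m, 37, s, 21), (m, 4, s, 3), (m, 4, s, 34), (q, 15, s, 8), (q, 28, s, 19), (q, 37, s, 21), (q, 4, s, 3), (q, 4, s, 34), (s, 11, b, 2), (s, 25, b, 21), (s, 37, b, 15), (s, 38, b, 39), (s, 5, b, 6), (v, 15, s, 8), (v, 28, s, 19), (v, 37, s, 21), (v, 4, s, 3), (v, 4, s, 34), (w, 11, b, 2), (w, 15, s, 8), (w, 25, b, 21), (w, 28, s, 19), (w, 37, b, 15), (w, 37, s, 21), (w, 38, b, 39), (w, 4, s, 3), (w, 4, s, 34), (w, 5, b, 6)}
Filtering on B = b leaves {(k, 11, b, 2), (k, 25, b, 21), (k, 37, b, 15), (k, 38, b, 39), (k, 5, b, 6), (s, 11, b, 2), (s, 25, b, 21), (s, 37, b, 15), (s, 38, b, 39), (s, 5, b, 6), (w, 11, b, 2), (w, 25, b, 21), (w, 37, b, 15), (w, 38, b, 39), (w, 5, b, 6)}.
Projecting to A, B (12 duplicate(s) eliminated): {(k, b), (s, b), (w, b)}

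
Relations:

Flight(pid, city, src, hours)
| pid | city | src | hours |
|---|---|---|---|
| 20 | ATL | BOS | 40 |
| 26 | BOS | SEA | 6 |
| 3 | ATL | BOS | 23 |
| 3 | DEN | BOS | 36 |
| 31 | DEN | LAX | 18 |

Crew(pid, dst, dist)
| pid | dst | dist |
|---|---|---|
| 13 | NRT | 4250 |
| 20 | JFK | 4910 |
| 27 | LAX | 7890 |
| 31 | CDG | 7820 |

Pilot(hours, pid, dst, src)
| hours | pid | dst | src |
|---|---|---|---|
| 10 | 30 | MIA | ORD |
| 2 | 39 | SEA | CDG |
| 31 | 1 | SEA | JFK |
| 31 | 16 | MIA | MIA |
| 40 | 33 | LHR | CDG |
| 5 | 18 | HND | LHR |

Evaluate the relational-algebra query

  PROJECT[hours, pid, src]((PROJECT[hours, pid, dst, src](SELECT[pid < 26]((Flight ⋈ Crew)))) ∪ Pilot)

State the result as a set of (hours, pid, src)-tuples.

{(10, 30, ORD), (2, 39, CDG), (31, 1, JFK), (31, 16, MIA), (40, 20, BOS), (40, 33, CDG), (5, 18, LHR)}

Joining Flight and Crew on pid yields {(20, ATL, BOS, 40, JFK, 4910), (31, DEN, LAX, 18, CDG, 7820)}.
Apply σ_{pid < 26}; surviving tuples: {(20, ATL, BOS, 40, JFK, 4910)}
Projecting to hours, pid, dst, src: {(40, 20, JFK, BOS)}
Union: {(40, 20, JFK, BOS)} with {(10, 30, MIA, ORD), (2, 39, SEA, CDG), (31, 1, SEA, JFK), (31, 16, MIA, MIA), (40, 33, LHR, CDG), (5, 18, HND, LHR)} → {(10, 30, MIA, ORD), (2, 39, SEA, CDG), (31, 1, SEA, JFK), (31, 16, MIA, MIA), (40, 20, JFK, BOS), (40, 33, LHR, CDG), (5, 18, HND, LHR)}
Projecting to hours, pid, src: {(10, 30, ORD), (2, 39, CDG), (31, 1, JFK), (31, 16, MIA), (40, 20, BOS), (40, 33, CDG), (5, 18, LHR)}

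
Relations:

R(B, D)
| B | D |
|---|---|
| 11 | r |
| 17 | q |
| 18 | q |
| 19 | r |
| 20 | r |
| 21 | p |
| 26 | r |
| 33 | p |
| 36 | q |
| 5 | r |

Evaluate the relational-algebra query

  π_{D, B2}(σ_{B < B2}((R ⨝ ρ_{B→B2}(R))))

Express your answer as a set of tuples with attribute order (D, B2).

{(p, 33), (q, 18), (q, 36), (r, 11), (r, 19), (r, 20), (r, 26)}

ρ[B→B2]: schema becomes (B2, D); tuples unchanged.
Natural join on D: {(11, r, 11), (11, r, 19), (11, r, 20), (11, r, 26), (11, r, 5), (17, q, 17), (17, q, 18), (17, q, 36), (18, q, 17), (18, q, 18), (18, q, 36), (19, r, 11), (19, r, 19), (19, r, 20), (19, r, 26), (19, r, 5), (20, r, 11), (20, r, 19), (20, r, 20), (20, r, 26), (20, r, 5), (21, p, 21), (21, p, 33), (26, r, 11), (26, r, 19), (26, r, 20), (26, r, 26), (26, r, 5), (33, p, 21), (33, p, 33), (36, q, 17), (36, q, 18), (36, q, 36), (5, r, 11), (5, r, 19), (5, r, 20), (5, r, 26), (5, r, 5)}
Apply σ_{B < B2}; surviving tuples: {(11, r, 19), (11, r, 20), (11, r, 26), (17, q, 18), (17, q, 36), (18, q, 36), (19, r, 20), (19, r, 26), (20, r, 26), (21, p, 33), (5, r, 11), (5, r, 19), (5, r, 20), (5, r, 26)}
Projecting to D, B2 (7 duplicate(s) eliminated): {(p, 33), (q, 18), (q, 36), (r, 11), (r, 19), (r, 20), (r, 26)}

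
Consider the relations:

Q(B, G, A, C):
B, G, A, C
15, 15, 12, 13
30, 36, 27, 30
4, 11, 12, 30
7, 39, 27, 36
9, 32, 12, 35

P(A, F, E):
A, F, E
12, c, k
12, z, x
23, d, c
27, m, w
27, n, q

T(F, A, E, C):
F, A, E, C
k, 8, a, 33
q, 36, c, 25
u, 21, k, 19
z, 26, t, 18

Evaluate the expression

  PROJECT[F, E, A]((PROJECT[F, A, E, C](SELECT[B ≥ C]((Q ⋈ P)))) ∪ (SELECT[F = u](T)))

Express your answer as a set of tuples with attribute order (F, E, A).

Q ⋈ P (natural join on A): {(15, 15, 12, 13, c, k), (15, 15, 12, 13, z, x), (30, 36, 27, 30, m, w), (30, 36, 27, 30, n, q), (4, 11, 12, 30, c, k), (4, 11, 12, 30, z, x), (7, 39, 27, 36, m, w), (7, 39, 27, 36, n, q), (9, 32, 12, 35, c, k), (9, 32, 12, 35, z, x)}
Filtering on B ≥ C leaves {(15, 15, 12, 13, c, k), (15, 15, 12, 13, z, x), (30, 36, 27, 30, m, w), (30, 36, 27, 30, n, q)}.
π[F, A, E, C]: project onto (F, A, E, C) → {(c, 12, k, 13), (m, 27, w, 30), (n, 27, q, 30), (z, 12, x, 13)}
Filtering on F = u leaves {(u, 21, k, 19)}.
Taking the union: {(c, 12, k, 13), (m, 27, w, 30), (n, 27, q, 30), (u, 21, k, 19), (z, 12, x, 13)}
π[F, E, A]: project onto (F, E, A) → {(c, k, 12), (m, w, 27), (n, q, 27), (u, k, 21), (z, x, 12)}

{(c, k, 12), (m, w, 27), (n, q, 27), (u, k, 21), (z, x, 12)}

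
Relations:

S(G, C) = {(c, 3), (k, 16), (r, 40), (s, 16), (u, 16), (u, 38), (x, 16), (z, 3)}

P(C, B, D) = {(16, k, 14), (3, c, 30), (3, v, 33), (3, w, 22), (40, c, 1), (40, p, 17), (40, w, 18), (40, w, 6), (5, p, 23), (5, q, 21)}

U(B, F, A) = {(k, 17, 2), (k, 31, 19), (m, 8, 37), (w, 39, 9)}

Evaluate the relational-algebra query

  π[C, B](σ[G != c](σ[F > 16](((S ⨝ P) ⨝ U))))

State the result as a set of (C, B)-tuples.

{(16, k), (3, w), (40, w)}

S ⋈ P (natural join on C): {(c, 3, c, 30), (c, 3, v, 33), (c, 3, w, 22), (k, 16, k, 14), (r, 40, c, 1), (r, 40, p, 17), (r, 40, w, 18), (r, 40, w, 6), (s, 16, k, 14), (u, 16, k, 14), (x, 16, k, 14), (z, 3, c, 30), (z, 3, v, 33), (z, 3, w, 22)}
(S ⨝ P) ⋈ U (natural join on B): {(c, 3, w, 22, 39, 9), (k, 16, k, 14, 17, 2), (k, 16, k, 14, 31, 19), (r, 40, w, 18, 39, 9), (r, 40, w, 6, 39, 9), (s, 16, k, 14, 17, 2), (s, 16, k, 14, 31, 19), (u, 16, k, 14, 17, 2), (u, 16, k, 14, 31, 19), (x, 16, k, 14, 17, 2), (x, 16, k, 14, 31, 19), (z, 3, w, 22, 39, 9)}
Apply σ_{F > 16}; surviving tuples: {(c, 3, w, 22, 39, 9), (k, 16, k, 14, 17, 2), (k, 16, k, 14, 31, 19), (r, 40, w, 18, 39, 9), (r, 40, w, 6, 39, 9), (s, 16, k, 14, 17, 2), (s, 16, k, 14, 31, 19), (u, 16, k, 14, 17, 2), (u, 16, k, 14, 31, 19), (x, 16, k, 14, 17, 2), (x, 16, k, 14, 31, 19), (z, 3, w, 22, 39, 9)}
Apply σ_{G != c}; surviving tuples: {(k, 16, k, 14, 17, 2), (k, 16, k, 14, 31, 19), (r, 40, w, 18, 39, 9), (r, 40, w, 6, 39, 9), (s, 16, k, 14, 17, 2), (s, 16, k, 14, 31, 19), (u, 16, k, 14, 17, 2), (u, 16, k, 14, 31, 19), (x, 16, k, 14, 17, 2), (x, 16, k, 14, 31, 19), (z, 3, w, 22, 39, 9)}
π_{C, B} gives {(16, k), (3, w), (40, w)} (8 duplicate(s) eliminated).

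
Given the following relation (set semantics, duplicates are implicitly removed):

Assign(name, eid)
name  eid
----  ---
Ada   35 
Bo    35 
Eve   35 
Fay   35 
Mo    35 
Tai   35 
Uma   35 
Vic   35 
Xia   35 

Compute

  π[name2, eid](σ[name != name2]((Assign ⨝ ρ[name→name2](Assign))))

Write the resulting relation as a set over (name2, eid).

{(Ada, 35), (Bo, 35), (Eve, 35), (Fay, 35), (Mo, 35), (Tai, 35), (Uma, 35), (Vic, 35), (Xia, 35)}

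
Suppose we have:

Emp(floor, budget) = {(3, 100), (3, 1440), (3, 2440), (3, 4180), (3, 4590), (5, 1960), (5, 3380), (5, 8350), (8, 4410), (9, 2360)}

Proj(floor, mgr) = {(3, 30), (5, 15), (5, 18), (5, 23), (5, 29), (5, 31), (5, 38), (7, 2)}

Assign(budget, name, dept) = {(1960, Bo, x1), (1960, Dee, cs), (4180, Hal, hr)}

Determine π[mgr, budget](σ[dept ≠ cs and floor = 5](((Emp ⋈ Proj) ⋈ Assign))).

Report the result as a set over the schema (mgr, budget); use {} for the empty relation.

Joining Emp and Proj on floor yields {(3, 100, 30), (3, 1440, 30), (3, 2440, 30), (3, 4180, 30), (3, 4590, 30), (5, 1960, 15), (5, 1960, 18), (5, 1960, 23), (5, 1960, 29), (5, 1960, 31), (5, 1960, 38), (5, 3380, 15), (5, 3380, 18), (5, 3380, 23), (5, 3380, 29), (5, 3380, 31), (5, 3380, 38), (5, 8350, 15), (5, 8350, 18), (5, 8350, 23), (5, 8350, 29), (5, 8350, 31), (5, 8350, 38)}.
Joining (Emp ⋈ Proj) and Assign on budget yields {(3, 4180, 30, Hal, hr), (5, 1960, 15, Bo, x1), (5, 1960, 15, Dee, cs), (5, 1960, 18, Bo, x1), (5, 1960, 18, Dee, cs), (5, 1960, 23, Bo, x1), (5, 1960, 23, Dee, cs), (5, 1960, 29, Bo, x1), (5, 1960, 29, Dee, cs), (5, 1960, 31, Bo, x1), (5, 1960, 31, Dee, cs), (5, 1960, 38, Bo, x1), (5, 1960, 38, Dee, cs)}.
Apply σ_{dept ≠ cs and floor = 5}; surviving tuples: {(5, 1960, 15, Bo, x1), (5, 1960, 18, Bo, x1), (5, 1960, 23, Bo, x1), (5, 1960, 29, Bo, x1), (5, 1960, 31, Bo, x1), (5, 1960, 38, Bo, x1)}
Keep only column(s) mgr, budget: {(15, 1960), (18, 1960), (23, 1960), (29, 1960), (31, 1960), (38, 1960)}

{(15, 1960), (18, 1960), (23, 1960), (29, 1960), (31, 1960), (38, 1960)}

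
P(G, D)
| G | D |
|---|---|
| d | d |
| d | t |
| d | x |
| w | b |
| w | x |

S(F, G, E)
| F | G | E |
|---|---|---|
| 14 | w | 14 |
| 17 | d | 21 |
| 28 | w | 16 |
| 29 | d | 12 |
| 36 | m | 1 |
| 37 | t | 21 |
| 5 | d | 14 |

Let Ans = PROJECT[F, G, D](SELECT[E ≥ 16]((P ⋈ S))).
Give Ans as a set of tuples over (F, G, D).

{(17, d, d), (17, d, t), (17, d, x), (28, w, b), (28, w, x)}

Natural join on G: {(d, d, 17, 21), (d, d, 29, 12), (d, d, 5, 14), (d, t, 17, 21), (d, t, 29, 12), (d, t, 5, 14), (d, x, 17, 21), (d, x, 29, 12), (d, x, 5, 14), (w, b, 14, 14), (w, b, 28, 16), (w, x, 14, 14), (w, x, 28, 16)}
Filtering on E ≥ 16 leaves {(d, d, 17, 21), (d, t, 17, 21), (d, x, 17, 21), (w, b, 28, 16), (w, x, 28, 16)}.
Projecting to F, G, D: {(17, d, d), (17, d, t), (17, d, x), (28, w, b), (28, w, x)}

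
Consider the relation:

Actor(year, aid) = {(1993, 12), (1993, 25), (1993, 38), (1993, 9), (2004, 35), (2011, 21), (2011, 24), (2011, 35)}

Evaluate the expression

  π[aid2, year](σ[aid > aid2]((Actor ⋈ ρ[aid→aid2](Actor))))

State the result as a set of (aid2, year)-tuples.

{(12, 1993), (21, 2011), (24, 2011), (25, 1993), (9, 1993)}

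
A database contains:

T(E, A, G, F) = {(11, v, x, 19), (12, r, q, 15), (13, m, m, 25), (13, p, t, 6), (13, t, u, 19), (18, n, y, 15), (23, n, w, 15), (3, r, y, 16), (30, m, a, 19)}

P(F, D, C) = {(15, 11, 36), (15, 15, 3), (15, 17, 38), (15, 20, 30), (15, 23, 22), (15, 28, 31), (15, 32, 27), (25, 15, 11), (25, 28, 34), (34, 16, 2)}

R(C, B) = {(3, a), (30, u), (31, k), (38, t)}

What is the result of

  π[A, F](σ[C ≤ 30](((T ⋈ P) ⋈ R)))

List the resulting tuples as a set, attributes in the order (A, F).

{(n, 15), (r, 15)}

Joining T and P on F yields {(12, r, q, 15, 11, 36), (12, r, q, 15, 15, 3), (12, r, q, 15, 17, 38), (12, r, q, 15, 20, 30), (12, r, q, 15, 23, 22), (12, r, q, 15, 28, 31), (12, r, q, 15, 32, 27), (13, m, m, 25, 15, 11), (13, m, m, 25, 28, 34), (18, n, y, 15, 11, 36), (18, n, y, 15, 15, 3), (18, n, y, 15, 17, 38), (18, n, y, 15, 20, 30), (18, n, y, 15, 23, 22), (18, n, y, 15, 28, 31), (18, n, y, 15, 32, 27), (23, n, w, 15, 11, 36), (23, n, w, 15, 15, 3), (23, n, w, 15, 17, 38), (23, n, w, 15, 20, 30), (23, n, w, 15, 23, 22), (23, n, w, 15, 28, 31), (23, n, w, 15, 32, 27)}.
Joining (T ⋈ P) and R on C yields {(12, r, q, 15, 15, 3, a), (12, r, q, 15, 17, 38, t), (12, r, q, 15, 20, 30, u), (12, r, q, 15, 28, 31, k), (18, n, y, 15, 15, 3, a), (18, n, y, 15, 17, 38, t), (18, n, y, 15, 20, 30, u), (18, n, y, 15, 28, 31, k), (23, n, w, 15, 15, 3, a), (23, n, w, 15, 17, 38, t), (23, n, w, 15, 20, 30, u), (23, n, w, 15, 28, 31, k)}.
σ[C ≤ 30]: keep tuples satisfying C ≤ 30 → {(12, r, q, 15, 15, 3, a), (12, r, q, 15, 20, 30, u), (18, n, y, 15, 15, 3, a), (18, n, y, 15, 20, 30, u), (23, n, w, 15, 15, 3, a), (23, n, w, 15, 20, 30, u)}
π[A, F]: project onto (A, F) (4 duplicate(s) eliminated) → {(n, 15), (r, 15)}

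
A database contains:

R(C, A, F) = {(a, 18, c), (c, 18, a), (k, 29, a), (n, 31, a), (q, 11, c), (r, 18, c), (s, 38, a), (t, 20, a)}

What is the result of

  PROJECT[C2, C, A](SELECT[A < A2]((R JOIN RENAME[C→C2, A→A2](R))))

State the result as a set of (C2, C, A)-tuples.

ρ[C→C2, A→A2]: schema becomes (C2, A2, F); tuples unchanged.
R ⋈ RENAME[C→C2, A→A2](R) (natural join on F): {(a, 18, c, a, 18), (a, 18, c, q, 11), (a, 18, c, r, 18), (c, 18, a, c, 18), (c, 18, a, k, 29), (c, 18, a, n, 31), (c, 18, a, s, 38), (c, 18, a, t, 20), (k, 29, a, c, 18), (k, 29, a, k, 29), (k, 29, a, n, 31), (k, 29, a, s, 38), (k, 29, a, t, 20), (n, 31, a, c, 18), (n, 31, a, k, 29), (n, 31, a, n, 31), (n, 31, a, s, 38), (n, 31, a, t, 20), (q, 11, c, a, 18), (q, 11, c, q, 11), (q, 11, c, r, 18), (r, 18, c, a, 18), (r, 18, c, q, 11), (r, 18, c, r, 18), (s, 38, a, c, 18), (s, 38, a, k, 29), (s, 38, a, n, 31), (s, 38, a, s, 38), (s, 38, a, t, 20), (t, 20, a, c, 18), (t, 20, a, k, 29), (t, 20, a, n, 31), (t, 20, a, s, 38), (t, 20, a, t, 20)}
Selection A < A2: {(c, 18, a, k, 29), (c, 18, a, n, 31), (c, 18, a, s, 38), (c, 18, a, t, 20), (k, 29, a, n, 31), (k, 29, a, s, 38), (n, 31, a, s, 38), (q, 11, c, a, 18), (q, 11, c, r, 18), (t, 20, a, k, 29), (t, 20, a, n, 31), (t, 20, a, s, 38)}
π_{C2, C, A} gives {(a, q, 11), (k, c, 18), (k, t, 20), (n, c, 18), (n, k, 29), (n, t, 20), (r, q, 11), (s, c, 18), (s, k, 29), (s, n, 31), (s, t, 20), (t, c, 18)}.

{(a, q, 11), (k, c, 18), (k, t, 20), (n, c, 18), (n, k, 29), (n, t, 20), (r, q, 11), (s, c, 18), (s, k, 29), (s, n, 31), (s, t, 20), (t, c, 18)}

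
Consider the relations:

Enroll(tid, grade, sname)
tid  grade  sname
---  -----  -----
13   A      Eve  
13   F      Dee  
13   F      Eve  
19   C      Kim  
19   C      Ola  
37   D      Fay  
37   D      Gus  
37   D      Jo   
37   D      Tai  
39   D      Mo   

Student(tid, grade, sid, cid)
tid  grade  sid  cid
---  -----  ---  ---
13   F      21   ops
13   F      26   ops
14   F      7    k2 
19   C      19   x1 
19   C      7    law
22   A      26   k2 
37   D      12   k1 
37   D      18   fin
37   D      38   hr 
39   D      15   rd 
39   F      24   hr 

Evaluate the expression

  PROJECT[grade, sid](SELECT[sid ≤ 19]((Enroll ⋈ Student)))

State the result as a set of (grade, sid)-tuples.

Joining Enroll and Student on tid, grade yields {(13, F, Dee, 21, ops), (13, F, Dee, 26, ops), (13, F, Eve, 21, ops), (13, F, Eve, 26, ops), (19, C, Kim, 19, x1), (19, C, Kim, 7, law), (19, C, Ola, 19, x1), (19, C, Ola, 7, law), (37, D, Fay, 12, k1), (37, D, Fay, 18, fin), (37, D, Fay, 38, hr), (37, D, Gus, 12, k1), (37, D, Gus, 18, fin), (37, D, Gus, 38, hr), (37, D, Jo, 12, k1), (37, D, Jo, 18, fin), (37, D, Jo, 38, hr), (37, D, Tai, 12, k1), (37, D, Tai, 18, fin), (37, D, Tai, 38, hr), (39, D, Mo, 15, rd)}.
σ[sid ≤ 19]: keep tuples satisfying sid ≤ 19 → {(19, C, Kim, 19, x1), (19, C, Kim, 7, law), (19, C, Ola, 19, x1), (19, C, Ola, 7, law), (37, D, Fay, 12, k1), (37, D, Fay, 18, fin), (37, D, Gus, 12, k1), (37, D, Gus, 18, fin), (37, D, Jo, 12, k1), (37, D, Jo, 18, fin), (37, D, Tai, 12, k1), (37, D, Tai, 18, fin), (39, D, Mo, 15, rd)}
Keep only column(s) grade, sid (8 duplicate(s) eliminated): {(C, 19), (C, 7), (D, 12), (D, 15), (D, 18)}

{(C, 19), (C, 7), (D, 12), (D, 15), (D, 18)}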